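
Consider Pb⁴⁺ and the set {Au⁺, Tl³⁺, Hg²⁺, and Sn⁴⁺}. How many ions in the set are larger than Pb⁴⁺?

3

Tabulating Z and e⁻: Sn⁴⁺ has 46 e⁻ (Z=50), Pb⁴⁺ has 78 e⁻ (Z=82), Tl³⁺ has 78 e⁻ (Z=81), Hg²⁺ has 78 e⁻ (Z=80), Au⁺ has 78 e⁻ (Z=79). Sn⁴⁺ < Pb⁴⁺ (same group, period 5 vs 6); Pb⁴⁺ < Tl³⁺ (both 78 e⁻, Z=82>81); Tl³⁺ < Hg²⁺ (isoelectronic, higher Z=81 is smaller); Hg²⁺ < Au⁺ (both 78 e⁻, Z=80>79).
Relative to Pb⁴⁺, the ions that are larger are Tl³⁺, Hg²⁺, Au⁺. Count: 3.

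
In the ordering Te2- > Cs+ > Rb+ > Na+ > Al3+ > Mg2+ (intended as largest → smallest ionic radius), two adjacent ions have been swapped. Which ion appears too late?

Mg2+

The pair Al3+, Mg2+ is the wrong way round — Al3+ and Mg2+ share 10 electrons; the higher nuclear charge on Al (Z=13) contracts it more, so Al3+ < Mg2+. All other adjacent pairs agree with periodic trends, so Mg2+ is the misplaced ion.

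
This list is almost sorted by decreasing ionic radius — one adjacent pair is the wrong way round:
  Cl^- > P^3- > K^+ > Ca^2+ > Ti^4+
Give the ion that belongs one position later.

Cl^-

Check each adjacent pair. Cl^- and P^3- are reversed: Cl^- and P^3- share 18 electrons; the higher nuclear charge on Cl (Z=17) contracts it more, so Cl^- < P^3-. No other neighbouring pair contradicts the periodic trends, so Cl^- is the ion listed too early.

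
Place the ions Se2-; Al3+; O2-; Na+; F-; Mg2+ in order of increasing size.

Al3+ < Mg2+ < Na+ < F- < O2- < Se2-

Electron counts and nuclear charges: Al3+ (Z=13, 10 e⁻), Mg2+ (Z=12, 10 e⁻), Na+ (Z=11, 10 e⁻), F- (Z=9, 10 e⁻), O2- (Z=8, 10 e⁻), Se2- (Z=34, 36 e⁻). Al3+ < Mg2+ (both 10 e⁻, Z=13>12); Mg2+ < Na+ (both 10 e⁻, Z=12>11); Na+ < F- (isoelectronic, higher Z=11 is smaller); F- < O2- (isoelectronic, higher Z=9 is smaller); O2- < Se2- (same group, period 2 vs 4).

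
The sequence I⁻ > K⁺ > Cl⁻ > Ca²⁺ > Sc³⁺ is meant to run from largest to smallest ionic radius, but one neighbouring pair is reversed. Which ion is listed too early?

K⁺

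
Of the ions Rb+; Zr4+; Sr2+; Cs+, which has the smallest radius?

Zr4+

First list Z and electron count for each: Zr4+ has 36 e⁻ (Z=40), Sr2+ has 36 e⁻ (Z=38), Rb+ has 36 e⁻ (Z=37), Cs+ has 54 e⁻ (Z=55). Zr4+ < Sr2+ (isoelectronic, higher Z=40 is smaller); Sr2+ < Rb+ (isoelectronic, higher Z=38 is smaller); Rb+ < Cs+ (same group, 1 shell fewer).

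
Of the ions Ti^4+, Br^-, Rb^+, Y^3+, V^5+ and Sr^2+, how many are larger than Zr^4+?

Electron counts and nuclear charges: V^5+ has 18 e⁻ (Z=23), Ti^4+ has 18 e⁻ (Z=22), Zr^4+ has 36 e⁻ (Z=40), Y^3+ has 36 e⁻ (Z=39), Sr^2+ has 36 e⁻ (Z=38), Rb^+ has 36 e⁻ (Z=37), Br^- has 36 e⁻ (Z=35). V^5+ < Ti^4+ (both 18 e⁻, Z=23>22); Ti^4+ < Zr^4+ (same group, 1 shell fewer); Zr^4+ < Y^3+ (both 36 e⁻, Z=40>39); Y^3+ < Sr^2+ (both 36 e⁻, Z=39>38); Sr^2+ < Rb^+ (both 36 e⁻, Z=38>37); Rb^+ < Br^- (both 36 e⁻, Z=37>35).
Overall: V^5+ < Ti^4+ < Zr^4+ < Y^3+ < Sr^2+ < Rb^+ < Br^-. Zr^4+ has 2 below it and 4 above. So 4 are larger.

4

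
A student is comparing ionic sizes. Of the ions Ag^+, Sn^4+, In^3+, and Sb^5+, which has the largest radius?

Ag^+

Isoelectronic series (46 e⁻ each). Size is set by nuclear charge: more protons means a smaller ion. Sb^5+ (Z=51), Sn^4+ (Z=50), In^3+ (Z=49), Ag^+ (Z=47).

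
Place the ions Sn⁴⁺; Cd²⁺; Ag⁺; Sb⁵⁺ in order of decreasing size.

Ag⁺ > Cd²⁺ > Sn⁴⁺ > Sb⁵⁺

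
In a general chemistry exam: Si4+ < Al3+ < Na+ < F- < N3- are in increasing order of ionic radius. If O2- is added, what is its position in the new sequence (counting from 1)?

These species are isoelectronic with 10 electrons. The only difference is the number of protons: Si4+ (Z=14), Al3+ (Z=13), Na+ (Z=11), F- (Z=9), O2- (Z=8), N3- (Z=7). The strongest nuclear pull (Si4+) gives the smallest ion.
With O2- included the full order is Si4+ < Al3+ < Na+ < F- < O2- < N3-, so it takes position 5.

5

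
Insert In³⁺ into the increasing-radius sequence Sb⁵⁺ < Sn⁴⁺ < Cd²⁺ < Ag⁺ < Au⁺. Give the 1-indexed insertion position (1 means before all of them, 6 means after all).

Electron counts and nuclear charges: Sb⁵⁺ (Z=51, 46 e⁻), Sn⁴⁺ (Z=50, 46 e⁻), In³⁺ (Z=49, 46 e⁻), Cd²⁺ (Z=48, 46 e⁻), Ag⁺ (Z=47, 46 e⁻), Au⁺ (Z=79, 78 e⁻). Sb⁵⁺ < Sn⁴⁺ (both 46 e⁻, Z=51>50); Sn⁴⁺ < In³⁺ (both 46 e⁻, Z=50>49); In³⁺ < Cd²⁺ (isoelectronic, higher Z=49 is smaller); Cd²⁺ < Ag⁺ (isoelectronic, higher Z=48 is smaller); Ag⁺ < Au⁺ (same group, 1 shell fewer).
With In³⁺ included the full order is Sb⁵⁺ < Sn⁴⁺ < In³⁺ < Cd²⁺ < Ag⁺ < Au⁺, so it takes position 3.

3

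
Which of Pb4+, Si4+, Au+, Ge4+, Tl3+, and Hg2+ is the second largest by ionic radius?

Electron counts and nuclear charges: Si4+ has 10 e⁻ (Z=14), Ge4+ has 28 e⁻ (Z=32), Pb4+ has 78 e⁻ (Z=82), Tl3+ has 78 e⁻ (Z=81), Hg2+ has 78 e⁻ (Z=80), Au+ has 78 e⁻ (Z=79). Si4+ < Ge4+ (same group, 1 shell fewer); Ge4+ < Pb4+ (same group, 2 shells fewer); Pb4+ < Tl3+ (isoelectronic, higher Z=82 is smaller); Tl3+ < Hg2+ (both 78 e⁻, Z=81>80); Hg2+ < Au+ (both 78 e⁻, Z=80>79).
Ordering: Si4+ < Ge4+ < Pb4+ < Tl3+ < Hg2+ < Au+. The second largest is Hg2+.

Hg2+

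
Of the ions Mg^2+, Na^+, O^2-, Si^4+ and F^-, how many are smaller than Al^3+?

Isoelectronic series (10 e⁻ each). Size is set by nuclear charge: more protons means a smaller ion. Si^4+ (Z=14), Al^3+ (Z=13), Mg^2+ (Z=12), Na^+ (Z=11), F^- (Z=9), O^2- (Z=8).
Overall: Si^4+ < Al^3+ < Mg^2+ < Na^+ < F^- < O^2-. Al^3+ has 1 below it and 4 above. Count: 1.

1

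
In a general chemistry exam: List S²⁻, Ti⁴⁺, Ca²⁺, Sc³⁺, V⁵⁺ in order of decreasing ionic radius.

S²⁻ > Ca²⁺ > Sc³⁺ > Ti⁴⁺ > V⁵⁺

These species are isoelectronic with 18 electrons. The only difference is the number of protons: V⁵⁺ (Z=23), Ti⁴⁺ (Z=22), Sc³⁺ (Z=21), Ca²⁺ (Z=20), S²⁻ (Z=16). The strongest nuclear pull (V⁵⁺) gives the smallest ion.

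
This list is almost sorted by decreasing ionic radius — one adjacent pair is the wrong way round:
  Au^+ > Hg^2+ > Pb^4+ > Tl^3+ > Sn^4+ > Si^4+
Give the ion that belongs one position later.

Pb^4+

Compare adjacent ions: both have 78 electrons but Z(Pb)=82 > Z(Tl)=81, so Pb^4+ should be the smaller of the two — yet in this decreasing list Pb^4+ sits before Tl^3+. Nothing else is reversed, so Pb^4+ should move one place to the right.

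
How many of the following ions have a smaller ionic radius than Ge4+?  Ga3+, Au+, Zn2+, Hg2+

0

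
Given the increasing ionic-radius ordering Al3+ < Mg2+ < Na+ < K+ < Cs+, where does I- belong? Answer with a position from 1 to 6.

6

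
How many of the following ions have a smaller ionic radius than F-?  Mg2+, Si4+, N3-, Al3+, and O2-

3

These species are isoelectronic with 10 electrons. The only difference is the number of protons: Si4+ (Z=14), Al3+ (Z=13), Mg2+ (Z=12), F- (Z=9), O2- (Z=8), N3- (Z=7). The strongest nuclear pull (Si4+) gives the smallest ion.
Ordering all of them (including F-) by radius gives Si4+ < Al3+ < Mg2+ < F- < O2- < N3-. Count: 3.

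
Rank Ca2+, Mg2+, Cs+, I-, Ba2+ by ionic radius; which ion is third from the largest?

First list Z and electron count for each: Mg2+ (Z=12, 10 e⁻), Ca2+ (Z=20, 18 e⁻), Ba2+ (Z=56, 54 e⁻), Cs+ (Z=55, 54 e⁻), I- (Z=53, 54 e⁻). Mg2+ < Ca2+ (same group, 1 shell fewer); Ca2+ < Ba2+ (same group, 2 shells fewer); Ba2+ < Cs+ (both 54 e⁻, Z=56>55); Cs+ < I- (isoelectronic, higher Z=55 is smaller).
So the order is Mg2+ < Ca2+ < Ba2+ < Cs+ < I-; the 3rd-largest ion is Ba2+.

Ba2+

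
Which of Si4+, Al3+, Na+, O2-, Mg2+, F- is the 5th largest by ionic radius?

Al3+

Each ion has 10 electrons. The ranking follows nuclear charge in reverse — greater Z gives a smaller radius. Si4+ (Z=14), Al3+ (Z=13), Mg2+ (Z=12), Na+ (Z=11), F- (Z=9), O2- (Z=8).
Full ascending order: Si4+ < Al3+ < Mg2+ < Na+ < F- < O2-. Counting from the largest, position 5 is Al3+.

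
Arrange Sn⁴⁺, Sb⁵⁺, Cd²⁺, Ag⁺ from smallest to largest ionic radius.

Each ion has 46 electrons. The ranking follows nuclear charge in reverse — greater Z gives a smaller radius. Sb⁵⁺ (Z=51), Sn⁴⁺ (Z=50), Cd²⁺ (Z=48), Ag⁺ (Z=47).

Sb⁵⁺ < Sn⁴⁺ < Cd²⁺ < Ag⁺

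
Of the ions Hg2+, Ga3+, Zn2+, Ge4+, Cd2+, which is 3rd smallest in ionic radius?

Ge4+: 28 e⁻, Z=32, Ga3+: 28 e⁻, Z=31, Zn2+: 28 e⁻, Z=30, Cd2+: 46 e⁻, Z=48, Hg2+: 78 e⁻, Z=80. Ge4+ < Ga3+ (isoelectronic, higher Z=32 is smaller); Ga3+ < Zn2+ (isoelectronic, higher Z=31 is smaller); Zn2+ < Cd2+ (same group, period 4 vs 5); Cd2+ < Hg2+ (same group, period 5 vs 6).
So the order is Ge4+ < Ga3+ < Zn2+ < Cd2+ < Hg2+; the 3rd-smallest ion is Zn2+.

Zn2+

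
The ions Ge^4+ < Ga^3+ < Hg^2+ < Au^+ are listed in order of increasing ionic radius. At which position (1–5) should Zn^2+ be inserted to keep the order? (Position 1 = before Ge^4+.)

3

Ge^4+ (Z=32, 28 e⁻), Ga^3+ (Z=31, 28 e⁻), Zn^2+ (Z=30, 28 e⁻), Hg^2+ (Z=80, 78 e⁻), Au^+ (Z=79, 78 e⁻). Ge^4+ < Ga^3+ (both 28 e⁻, Z=32>31); Ga^3+ < Zn^2+ (isoelectronic, higher Z=31 is smaller); Zn^2+ < Hg^2+ (same group, period 4 vs 6); Hg^2+ < Au^+ (both 78 e⁻, Z=80>79).
With Zn^2+ included the full order is Ge^4+ < Ga^3+ < Zn^2+ < Hg^2+ < Au^+, so it takes position 3.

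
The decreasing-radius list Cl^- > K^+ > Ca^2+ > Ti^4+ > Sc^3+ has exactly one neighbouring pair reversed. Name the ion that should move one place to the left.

Sc^3+

Compare adjacent ions: Ti^4+ and Sc^3+ share 18 electrons; the higher nuclear charge on Ti (Z=22) contracts it more, so Ti^4+ < Sc^3+ — yet in this decreasing list Ti^4+ sits before Sc^3+. Nothing else is reversed, so Sc^3+ should move one place to the left.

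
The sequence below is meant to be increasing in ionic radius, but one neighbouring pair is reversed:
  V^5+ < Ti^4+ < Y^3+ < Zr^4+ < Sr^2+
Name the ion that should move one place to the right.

Y^3+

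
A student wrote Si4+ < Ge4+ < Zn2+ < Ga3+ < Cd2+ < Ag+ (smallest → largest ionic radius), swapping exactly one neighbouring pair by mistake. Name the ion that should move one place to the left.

Ga3+

Compare adjacent ions: both have 28 electrons but Z(Ga)=31 > Z(Zn)=30, so Ga3+ should be the smaller of the two — yet in this increasing list Zn2+ sits before Ga3+. Nothing else is reversed, so Ga3+ should move one place to the left.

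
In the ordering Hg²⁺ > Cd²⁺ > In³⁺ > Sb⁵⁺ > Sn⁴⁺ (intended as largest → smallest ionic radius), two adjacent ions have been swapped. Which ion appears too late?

Scanning neighbour by neighbour, only Sb⁵⁺/Sn⁴⁺ violates a trend: Sb⁵⁺ and Sn⁴⁺ share 46 electrons; the higher nuclear charge on Sb (Z=51) contracts it more, so Sb⁵⁺ < Sn⁴⁺. That makes Sn⁴⁺ the one sitting a position late relative to where it belongs.

Sn⁴⁺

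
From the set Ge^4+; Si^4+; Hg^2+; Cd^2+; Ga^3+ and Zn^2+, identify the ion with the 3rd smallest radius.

Ga^3+

Tabulating Z and e⁻: Si^4+ has 10 e⁻ (Z=14), Ge^4+ has 28 e⁻ (Z=32), Ga^3+ has 28 e⁻ (Z=31), Zn^2+ has 28 e⁻ (Z=30), Cd^2+ has 46 e⁻ (Z=48), Hg^2+ has 78 e⁻ (Z=80). Si^4+ < Ge^4+ (same group, period 3 vs 4); Ge^4+ < Ga^3+ (both 28 e⁻, Z=32>31); Ga^3+ < Zn^2+ (both 28 e⁻, Z=31>30); Zn^2+ < Cd^2+ (same group, period 4 vs 5); Cd^2+ < Hg^2+ (same group, 1 shell fewer).
That gives Si^4+ < Ge^4+ < Ga^3+ < Zn^2+ < Cd^2+ < Hg^2+. From the smallest end, number 3 is Ga^3+.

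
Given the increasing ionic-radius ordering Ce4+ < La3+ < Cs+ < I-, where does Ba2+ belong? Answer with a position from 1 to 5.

These species are isoelectronic with 54 electrons. The only difference is the number of protons: Ce4+ (Z=58), La3+ (Z=57), Ba2+ (Z=56), Cs+ (Z=55), I- (Z=53). The strongest nuclear pull (Ce4+) gives the smallest ion.
Merged order: Ce4+ < La3+ < Ba2+ < Cs+ < I- — Ba2+ is number 3.

3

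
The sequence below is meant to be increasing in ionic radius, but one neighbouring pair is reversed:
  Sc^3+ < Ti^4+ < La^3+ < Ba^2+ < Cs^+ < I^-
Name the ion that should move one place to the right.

Sc^3+

Scanning neighbour by neighbour, only Sc^3+/Ti^4+ violates a trend: they are isoelectronic (18 e⁻) and Ti has more protons than Sc (22 vs 21), making Ti^4+ smaller. That makes Sc^3+ the one sitting a position early relative to where it belongs.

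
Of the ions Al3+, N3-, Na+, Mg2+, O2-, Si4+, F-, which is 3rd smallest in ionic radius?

Each ion has 10 electrons. The ranking follows nuclear charge in reverse — greater Z gives a smaller radius. Si4+ (Z=14), Al3+ (Z=13), Mg2+ (Z=12), Na+ (Z=11), F- (Z=9), O2- (Z=8), N3- (Z=7).
Full ascending order: Si4+ < Al3+ < Mg2+ < Na+ < F- < O2- < N3-. Counting from the smallest, position 3 is Mg2+.

Mg2+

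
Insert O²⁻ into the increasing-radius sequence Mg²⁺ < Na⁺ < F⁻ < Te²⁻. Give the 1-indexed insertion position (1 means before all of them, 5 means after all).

Tabulating Z and e⁻: Mg²⁺ has 10 e⁻ (Z=12), Na⁺ has 10 e⁻ (Z=11), F⁻ has 10 e⁻ (Z=9), O²⁻ has 10 e⁻ (Z=8), Te²⁻ has 54 e⁻ (Z=52). Mg²⁺ < Na⁺ (both 10 e⁻, Z=12>11); Na⁺ < F⁻ (both 10 e⁻, Z=11>9); F⁻ < O²⁻ (isoelectronic, higher Z=9 is smaller); O²⁻ < Te²⁻ (same group, period 2 vs 5).
Putting O²⁻ in gives Mg²⁺ < Na⁺ < F⁻ < O²⁻ < Te²⁻; it lands at slot 4.

4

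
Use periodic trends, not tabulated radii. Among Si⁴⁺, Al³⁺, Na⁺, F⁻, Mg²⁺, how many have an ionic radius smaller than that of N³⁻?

5

Each ion has 10 electrons. The ranking follows nuclear charge in reverse — greater Z gives a smaller radius. Si⁴⁺ (Z=14), Al³⁺ (Z=13), Mg²⁺ (Z=12), Na⁺ (Z=11), F⁻ (Z=9), N³⁻ (Z=7).
Relative to N³⁻, the ions that are smaller are Si⁴⁺, Al³⁺, Mg²⁺, Na⁺, F⁻. Count: 5.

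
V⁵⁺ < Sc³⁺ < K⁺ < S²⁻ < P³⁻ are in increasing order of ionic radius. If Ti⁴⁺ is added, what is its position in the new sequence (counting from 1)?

2

These species are isoelectronic with 18 electrons. The only difference is the number of protons: V⁵⁺ (Z=23), Ti⁴⁺ (Z=22), Sc³⁺ (Z=21), K⁺ (Z=19), S²⁻ (Z=16), P³⁻ (Z=15). The strongest nuclear pull (V⁵⁺) gives the smallest ion.
The complete sequence is V⁵⁺ < Ti⁴⁺ < Sc³⁺ < K⁺ < S²⁻ < P³⁻. Ti⁴⁺ sits at position 2.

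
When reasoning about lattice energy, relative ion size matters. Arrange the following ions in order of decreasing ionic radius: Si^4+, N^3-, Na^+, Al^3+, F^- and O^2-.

These species are isoelectronic with 10 electrons. The only difference is the number of protons: Si^4+ (Z=14), Al^3+ (Z=13), Na^+ (Z=11), F^- (Z=9), O^2- (Z=8), N^3- (Z=7). The strongest nuclear pull (Si^4+) gives the smallest ion.

N^3- > O^2- > F^- > Na^+ > Al^3+ > Si^4+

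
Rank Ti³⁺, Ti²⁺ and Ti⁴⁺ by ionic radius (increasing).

Ti⁴⁺ < Ti³⁺ < Ti²⁺

These are all Ti ions. Removing more electrons (higher positive charge) pulls the remaining electrons in closer, so Ti⁴⁺ is smallest and Ti²⁺ is largest.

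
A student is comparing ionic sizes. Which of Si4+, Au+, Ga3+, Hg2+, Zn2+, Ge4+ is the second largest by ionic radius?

Hg2+

Tabulating Z and e⁻: Si4+ (Z=14, 10 e⁻), Ge4+ (Z=32, 28 e⁻), Ga3+ (Z=31, 28 e⁻), Zn2+ (Z=30, 28 e⁻), Hg2+ (Z=80, 78 e⁻), Au+ (Z=79, 78 e⁻). Si4+ < Ge4+ (same group, 1 shell fewer); Ge4+ < Ga3+ (both 28 e⁻, Z=32>31); Ga3+ < Zn2+ (isoelectronic, higher Z=31 is smaller); Zn2+ < Hg2+ (same group, period 4 vs 6); Hg2+ < Au+ (isoelectronic, higher Z=80 is smaller).
So the order is Si4+ < Ge4+ < Ga3+ < Zn2+ < Hg2+ < Au+; the 2nd-largest ion is Hg2+.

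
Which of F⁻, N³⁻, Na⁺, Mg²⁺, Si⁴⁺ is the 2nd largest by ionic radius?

F⁻

All of these have 10 electrons (isoelectronic). With the same electron cloud, the ion with the most protons pulls it in tightest. Nuclear charges: Si⁴⁺ (Z=14), Mg²⁺ (Z=12), Na⁺ (Z=11), F⁻ (Z=9), N³⁻ (Z=7). Highest Z is smallest.
Ordering: Si⁴⁺ < Mg²⁺ < Na⁺ < F⁻ < N³⁻. The 2nd largest is F⁻.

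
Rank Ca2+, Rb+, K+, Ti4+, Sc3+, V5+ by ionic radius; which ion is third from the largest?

Ca2+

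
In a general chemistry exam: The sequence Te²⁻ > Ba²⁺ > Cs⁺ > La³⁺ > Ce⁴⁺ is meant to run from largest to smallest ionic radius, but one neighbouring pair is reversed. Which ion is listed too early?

Check each adjacent pair. Ba²⁺ and Cs⁺ are reversed: they are isoelectronic (54 e⁻) and Ba has more protons than Cs (56 vs 55), making Ba²⁺ smaller. No other neighbouring pair contradicts the periodic trends, so Ba²⁺ is the ion listed too early.

Ba²⁺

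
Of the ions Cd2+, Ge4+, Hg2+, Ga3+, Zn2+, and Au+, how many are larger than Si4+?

6

First list Z and electron count for each: Si4+ (Z=14, 10 e⁻), Ge4+ (Z=32, 28 e⁻), Ga3+ (Z=31, 28 e⁻), Zn2+ (Z=30, 28 e⁻), Cd2+ (Z=48, 46 e⁻), Hg2+ (Z=80, 78 e⁻), Au+ (Z=79, 78 e⁻). Si4+ < Ge4+ (same group, period 3 vs 4); Ge4+ < Ga3+ (isoelectronic, higher Z=32 is smaller); Ga3+ < Zn2+ (both 28 e⁻, Z=31>30); Zn2+ < Cd2+ (same group, 1 shell fewer); Cd2+ < Hg2+ (same group, 1 shell fewer); Hg2+ < Au+ (both 78 e⁻, Z=80>79).
Overall: Si4+ < Ge4+ < Ga3+ < Zn2+ < Cd2+ < Hg2+ < Au+. Si4+ has 0 below it and 6 above. Count: 6.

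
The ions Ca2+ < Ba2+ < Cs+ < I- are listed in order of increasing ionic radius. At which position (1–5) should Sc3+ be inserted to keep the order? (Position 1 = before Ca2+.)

1

Sc3+: 18 e⁻, Z=21, Ca2+: 18 e⁻, Z=20, Ba2+: 54 e⁻, Z=56, Cs+: 54 e⁻, Z=55, I-: 54 e⁻, Z=53. Sc3+ < Ca2+ (isoelectronic, higher Z=21 is smaller); Ca2+ < Ba2+ (same group, period 4 vs 6); Ba2+ < Cs+ (isoelectronic, higher Z=56 is smaller); Cs+ < I- (both 54 e⁻, Z=55>53).
The complete sequence is Sc3+ < Ca2+ < Ba2+ < Cs+ < I-. Sc3+ sits at position 1.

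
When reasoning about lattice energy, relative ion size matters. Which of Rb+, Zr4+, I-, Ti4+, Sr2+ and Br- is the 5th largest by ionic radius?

Zr4+

Electron counts and nuclear charges: Ti4+ has 18 e⁻ (Z=22), Zr4+ has 36 e⁻ (Z=40), Sr2+ has 36 e⁻ (Z=38), Rb+ has 36 e⁻ (Z=37), Br- has 36 e⁻ (Z=35), I- has 54 e⁻ (Z=53). Ti4+ < Zr4+ (same group, period 4 vs 5); Zr4+ < Sr2+ (both 36 e⁻, Z=40>38); Sr2+ < Rb+ (isoelectronic, higher Z=38 is smaller); Rb+ < Br- (both 36 e⁻, Z=37>35); Br- < I- (same group, period 4 vs 5).
Full ascending order: Ti4+ < Zr4+ < Sr2+ < Rb+ < Br- < I-. Counting from the largest, position 5 is Zr4+.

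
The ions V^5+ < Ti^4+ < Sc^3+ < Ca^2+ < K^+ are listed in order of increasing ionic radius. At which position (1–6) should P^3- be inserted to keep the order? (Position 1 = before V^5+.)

6

Each ion has 18 electrons. The ranking follows nuclear charge in reverse — greater Z gives a smaller radius. V^5+ (Z=23), Ti^4+ (Z=22), Sc^3+ (Z=21), Ca^2+ (Z=20), K^+ (Z=19), P^3- (Z=15).
The complete sequence is V^5+ < Ti^4+ < Sc^3+ < Ca^2+ < K^+ < P^3-. P^3- sits at position 6.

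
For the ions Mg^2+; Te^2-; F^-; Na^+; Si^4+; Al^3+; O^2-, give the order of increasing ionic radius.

Si^4+ < Al^3+ < Mg^2+ < Na^+ < F^- < O^2- < Te^2-

Tabulating Z and e⁻: Si^4+ (Z=14, 10 e⁻), Al^3+ (Z=13, 10 e⁻), Mg^2+ (Z=12, 10 e⁻), Na^+ (Z=11, 10 e⁻), F^- (Z=9, 10 e⁻), O^2- (Z=8, 10 e⁻), Te^2- (Z=52, 54 e⁻). Si^4+ < Al^3+ (isoelectronic, higher Z=14 is smaller); Al^3+ < Mg^2+ (isoelectronic, higher Z=13 is smaller); Mg^2+ < Na^+ (both 10 e⁻, Z=12>11); Na^+ < F^- (both 10 e⁻, Z=11>9); F^- < O^2- (both 10 e⁻, Z=9>8); O^2- < Te^2- (same group, period 2 vs 5).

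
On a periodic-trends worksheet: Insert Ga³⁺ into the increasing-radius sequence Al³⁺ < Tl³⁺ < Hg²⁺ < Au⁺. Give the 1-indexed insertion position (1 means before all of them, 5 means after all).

Al³⁺ has 10 e⁻ (Z=13), Ga³⁺ has 28 e⁻ (Z=31), Tl³⁺ has 78 e⁻ (Z=81), Hg²⁺ has 78 e⁻ (Z=80), Au⁺ has 78 e⁻ (Z=79). Al³⁺ < Ga³⁺ (same group, period 3 vs 4); Ga³⁺ < Tl³⁺ (same group, 2 shells fewer); Tl³⁺ < Hg²⁺ (both 78 e⁻, Z=81>80); Hg²⁺ < Au⁺ (isoelectronic, higher Z=80 is smaller).
With Ga³⁺ included the full order is Al³⁺ < Ga³⁺ < Tl³⁺ < Hg²⁺ < Au⁺, so it takes position 2.

2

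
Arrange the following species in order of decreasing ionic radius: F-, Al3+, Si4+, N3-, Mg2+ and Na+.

Isoelectronic series (10 e⁻ each). Size is set by nuclear charge: more protons means a smaller ion. Si4+ (Z=14), Al3+ (Z=13), Mg2+ (Z=12), Na+ (Z=11), F- (Z=9), N3- (Z=7).

N3- > F- > Na+ > Mg2+ > Al3+ > Si4+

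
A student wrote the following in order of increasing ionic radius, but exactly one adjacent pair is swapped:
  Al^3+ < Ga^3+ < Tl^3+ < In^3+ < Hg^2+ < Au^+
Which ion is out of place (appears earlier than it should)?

Compare adjacent ions: In^3+ and Tl^3+ are in one column with the same charge; the lighter period-5 ion has one fewer shell and is smaller — yet in this increasing list Tl^3+ sits before In^3+. Nothing else is reversed, so Tl^3+ should move one place to the right.

Tl^3+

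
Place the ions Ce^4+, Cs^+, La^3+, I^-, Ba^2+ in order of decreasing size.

Each ion has 54 electrons. The ranking follows nuclear charge in reverse — greater Z gives a smaller radius. Ce^4+ (Z=58), La^3+ (Z=57), Ba^2+ (Z=56), Cs^+ (Z=55), I^- (Z=53).

I^- > Cs^+ > Ba^2+ > La^3+ > Ce^4+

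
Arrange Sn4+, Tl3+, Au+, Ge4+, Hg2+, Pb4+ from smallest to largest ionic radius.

Ge4+ < Sn4+ < Pb4+ < Tl3+ < Hg2+ < Au+

Ge4+ has 28 e⁻ (Z=32), Sn4+ has 46 e⁻ (Z=50), Pb4+ has 78 e⁻ (Z=82), Tl3+ has 78 e⁻ (Z=81), Hg2+ has 78 e⁻ (Z=80), Au+ has 78 e⁻ (Z=79). Ge4+ < Sn4+ (same group, period 4 vs 5); Sn4+ < Pb4+ (same group, period 5 vs 6); Pb4+ < Tl3+ (isoelectronic, higher Z=82 is smaller); Tl3+ < Hg2+ (isoelectronic, higher Z=81 is smaller); Hg2+ < Au+ (both 78 e⁻, Z=80>79).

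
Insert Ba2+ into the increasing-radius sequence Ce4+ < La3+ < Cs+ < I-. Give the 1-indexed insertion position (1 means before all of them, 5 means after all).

3

Each ion has 54 electrons. The ranking follows nuclear charge in reverse — greater Z gives a smaller radius. Ce4+ (Z=58), La3+ (Z=57), Ba2+ (Z=56), Cs+ (Z=55), I- (Z=53).
Putting Ba2+ in gives Ce4+ < La3+ < Ba2+ < Cs+ < I-; it lands at slot 3.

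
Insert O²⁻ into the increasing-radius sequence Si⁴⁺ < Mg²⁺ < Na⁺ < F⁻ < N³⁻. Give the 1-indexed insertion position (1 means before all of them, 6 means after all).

5

Isoelectronic series (10 e⁻ each). Size is set by nuclear charge: more protons means a smaller ion. Si⁴⁺ (Z=14), Mg²⁺ (Z=12), Na⁺ (Z=11), F⁻ (Z=9), O²⁻ (Z=8), N³⁻ (Z=7).
Putting O²⁻ in gives Si⁴⁺ < Mg²⁺ < Na⁺ < F⁻ < O²⁻ < N³⁻; it lands at slot 5.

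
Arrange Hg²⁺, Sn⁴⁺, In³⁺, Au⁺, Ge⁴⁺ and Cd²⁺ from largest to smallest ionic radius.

Tabulating Z and e⁻: Ge⁴⁺ has 28 e⁻ (Z=32), Sn⁴⁺ has 46 e⁻ (Z=50), In³⁺ has 46 e⁻ (Z=49), Cd²⁺ has 46 e⁻ (Z=48), Hg²⁺ has 78 e⁻ (Z=80), Au⁺ has 78 e⁻ (Z=79). Ge⁴⁺ < Sn⁴⁺ (same group, 1 shell fewer); Sn⁴⁺ < In³⁺ (isoelectronic, higher Z=50 is smaller); In³⁺ < Cd²⁺ (isoelectronic, higher Z=49 is smaller); Cd²⁺ < Hg²⁺ (same group, 1 shell fewer); Hg²⁺ < Au⁺ (isoelectronic, higher Z=80 is smaller).

Au⁺ > Hg²⁺ > Cd²⁺ > In³⁺ > Sn⁴⁺ > Ge⁴⁺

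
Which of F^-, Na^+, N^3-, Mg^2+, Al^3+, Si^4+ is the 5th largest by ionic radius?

Al^3+

All of these have 10 electrons (isoelectronic). With the same electron cloud, the ion with the most protons pulls it in tightest. Nuclear charges: Si^4+ (Z=14), Al^3+ (Z=13), Mg^2+ (Z=12), Na^+ (Z=11), F^- (Z=9), N^3- (Z=7). Highest Z is smallest.
That gives Si^4+ < Al^3+ < Mg^2+ < Na^+ < F^- < N^3-. From the largest end, number 5 is Al^3+.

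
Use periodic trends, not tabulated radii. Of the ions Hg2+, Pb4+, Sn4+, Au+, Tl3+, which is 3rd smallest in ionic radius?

Work out protons and electrons: Sn4+ has 46 e⁻ (Z=50), Pb4+ has 78 e⁻ (Z=82), Tl3+ has 78 e⁻ (Z=81), Hg2+ has 78 e⁻ (Z=80), Au+ has 78 e⁻ (Z=79). Sn4+ < Pb4+ (same group, 1 shell fewer); Pb4+ < Tl3+ (isoelectronic, higher Z=82 is smaller); Tl3+ < Hg2+ (both 78 e⁻, Z=81>80); Hg2+ < Au+ (isoelectronic, higher Z=80 is smaller).
Ordering: Sn4+ < Pb4+ < Tl3+ < Hg2+ < Au+. The 3rd smallest is Tl3+.

Tl3+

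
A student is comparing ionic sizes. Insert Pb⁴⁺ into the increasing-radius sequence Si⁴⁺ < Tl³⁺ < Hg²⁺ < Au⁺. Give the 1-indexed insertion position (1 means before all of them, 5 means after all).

Tabulating Z and e⁻: Si⁴⁺ (Z=14, 10 e⁻), Pb⁴⁺ (Z=82, 78 e⁻), Tl³⁺ (Z=81, 78 e⁻), Hg²⁺ (Z=80, 78 e⁻), Au⁺ (Z=79, 78 e⁻). Si⁴⁺ < Pb⁴⁺ (same group, 3 shells fewer); Pb⁴⁺ < Tl³⁺ (isoelectronic, higher Z=82 is smaller); Tl³⁺ < Hg²⁺ (both 78 e⁻, Z=81>80); Hg²⁺ < Au⁺ (isoelectronic, higher Z=80 is smaller).
Merged order: Si⁴⁺ < Pb⁴⁺ < Tl³⁺ < Hg²⁺ < Au⁺ — Pb⁴⁺ is number 2.

2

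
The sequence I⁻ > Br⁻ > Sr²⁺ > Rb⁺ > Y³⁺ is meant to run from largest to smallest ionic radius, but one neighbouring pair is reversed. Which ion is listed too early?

Compare adjacent ions: both have 36 electrons but Z(Sr)=38 > Z(Rb)=37, so Sr²⁺ should be the smaller of the two — yet in this decreasing list Sr²⁺ sits before Rb⁺. Nothing else is reversed, so Sr²⁺ should move one place to the right.

Sr²⁺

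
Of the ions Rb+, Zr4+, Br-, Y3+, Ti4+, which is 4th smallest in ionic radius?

Tabulating Z and e⁻: Ti4+ (Z=22, 18 e⁻), Zr4+ (Z=40, 36 e⁻), Y3+ (Z=39, 36 e⁻), Rb+ (Z=37, 36 e⁻), Br- (Z=35, 36 e⁻). Ti4+ < Zr4+ (same group, period 4 vs 5); Zr4+ < Y3+ (isoelectronic, higher Z=40 is smaller); Y3+ < Rb+ (isoelectronic, higher Z=39 is smaller); Rb+ < Br- (both 36 e⁻, Z=37>35).
That gives Ti4+ < Zr4+ < Y3+ < Rb+ < Br-. From the smallest end, number 4 is Rb+.

Rb+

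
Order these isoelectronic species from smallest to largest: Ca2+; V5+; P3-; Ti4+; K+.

V5+ < Ti4+ < Ca2+ < K+ < P3-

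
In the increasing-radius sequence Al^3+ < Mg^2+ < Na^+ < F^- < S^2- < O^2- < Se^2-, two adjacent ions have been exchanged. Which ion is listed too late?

The pair S^2-, O^2- is the wrong way round — O^2- and S^2- are in one column with the same charge; the lighter period-2 ion has one fewer shell and is smaller. All other adjacent pairs agree with periodic trends, so O^2- is the misplaced ion.

O^2-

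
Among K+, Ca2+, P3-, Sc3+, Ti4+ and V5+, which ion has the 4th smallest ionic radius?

Ca2+

Isoelectronic series (18 e⁻ each). Size is set by nuclear charge: more protons means a smaller ion. V5+ (Z=23), Ti4+ (Z=22), Sc3+ (Z=21), Ca2+ (Z=20), K+ (Z=19), P3- (Z=15).
Ordering: V5+ < Ti4+ < Sc3+ < Ca2+ < K+ < P3-. The 4th smallest is Ca2+.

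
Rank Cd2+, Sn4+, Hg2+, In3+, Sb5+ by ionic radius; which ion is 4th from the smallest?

Work out protons and electrons: Sb5+: 46 e⁻, Z=51, Sn4+: 46 e⁻, Z=50, In3+: 46 e⁻, Z=49, Cd2+: 46 e⁻, Z=48, Hg2+: 78 e⁻, Z=80. Sb5+ < Sn4+ (isoelectronic, higher Z=51 is smaller); Sn4+ < In3+ (isoelectronic, higher Z=50 is smaller); In3+ < Cd2+ (isoelectronic, higher Z=49 is smaller); Cd2+ < Hg2+ (same group, period 5 vs 6).
That gives Sb5+ < Sn4+ < In3+ < Cd2+ < Hg2+. From the smallest end, number 4 is Cd2+.

Cd2+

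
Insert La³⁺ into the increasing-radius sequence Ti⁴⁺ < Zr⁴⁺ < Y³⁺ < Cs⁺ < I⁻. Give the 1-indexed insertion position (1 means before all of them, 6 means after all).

4

First list Z and electron count for each: Ti⁴⁺ has 18 e⁻ (Z=22), Zr⁴⁺ has 36 e⁻ (Z=40), Y³⁺ has 36 e⁻ (Z=39), La³⁺ has 54 e⁻ (Z=57), Cs⁺ has 54 e⁻ (Z=55), I⁻ has 54 e⁻ (Z=53). Ti⁴⁺ < Zr⁴⁺ (same group, period 4 vs 5); Zr⁴⁺ < Y³⁺ (isoelectronic, higher Z=40 is smaller); Y³⁺ < La³⁺ (same group, period 5 vs 6); La³⁺ < Cs⁺ (isoelectronic, higher Z=57 is smaller); Cs⁺ < I⁻ (both 54 e⁻, Z=55>53).
Putting La³⁺ in gives Ti⁴⁺ < Zr⁴⁺ < Y³⁺ < La³⁺ < Cs⁺ < I⁻; it lands at slot 4.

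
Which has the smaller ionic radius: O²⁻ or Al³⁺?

Al³⁺

Isoelectronic series (10 e⁻ each). Size is set by nuclear charge: more protons means a smaller ion. Al³⁺ (Z=13), O²⁻ (Z=8).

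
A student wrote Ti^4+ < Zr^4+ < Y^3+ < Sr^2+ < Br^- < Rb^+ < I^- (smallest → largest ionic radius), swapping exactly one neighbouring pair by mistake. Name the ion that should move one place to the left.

Rb^+

Scanning neighbour by neighbour, only Br^-/Rb^+ violates a trend: they are isoelectronic (36 e⁻) and Rb has more protons than Br (37 vs 35), making Rb^+ smaller. That makes Rb^+ the one sitting a position late relative to where it belongs.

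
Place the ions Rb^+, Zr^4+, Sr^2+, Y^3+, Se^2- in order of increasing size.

All of these have 36 electrons (isoelectronic). With the same electron cloud, the ion with the most protons pulls it in tightest. Nuclear charges: Zr^4+ (Z=40), Y^3+ (Z=39), Sr^2+ (Z=38), Rb^+ (Z=37), Se^2- (Z=34). Highest Z is smallest.

Zr^4+ < Y^3+ < Sr^2+ < Rb^+ < Se^2-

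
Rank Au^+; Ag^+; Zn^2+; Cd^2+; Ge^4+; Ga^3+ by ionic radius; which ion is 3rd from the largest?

Cd^2+

First list Z and electron count for each: Ge^4+ (Z=32, 28 e⁻), Ga^3+ (Z=31, 28 e⁻), Zn^2+ (Z=30, 28 e⁻), Cd^2+ (Z=48, 46 e⁻), Ag^+ (Z=47, 46 e⁻), Au^+ (Z=79, 78 e⁻). Ge^4+ < Ga^3+ (isoelectronic, higher Z=32 is smaller); Ga^3+ < Zn^2+ (isoelectronic, higher Z=31 is smaller); Zn^2+ < Cd^2+ (same group, 1 shell fewer); Cd^2+ < Ag^+ (both 46 e⁻, Z=48>47); Ag^+ < Au^+ (same group, 1 shell fewer).
Ordering: Ge^4+ < Ga^3+ < Zn^2+ < Cd^2+ < Ag^+ < Au^+. The 3rd largest is Cd^2+.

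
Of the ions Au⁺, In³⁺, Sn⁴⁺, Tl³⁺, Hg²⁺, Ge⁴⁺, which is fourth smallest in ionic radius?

First list Z and electron count for each: Ge⁴⁺: 28 e⁻, Z=32, Sn⁴⁺: 46 e⁻, Z=50, In³⁺: 46 e⁻, Z=49, Tl³⁺: 78 e⁻, Z=81, Hg²⁺: 78 e⁻, Z=80, Au⁺: 78 e⁻, Z=79. Ge⁴⁺ < Sn⁴⁺ (same group, period 4 vs 5); Sn⁴⁺ < In³⁺ (isoelectronic, higher Z=50 is smaller); In³⁺ < Tl³⁺ (same group, period 5 vs 6); Tl³⁺ < Hg²⁺ (isoelectronic, higher Z=81 is smaller); Hg²⁺ < Au⁺ (both 78 e⁻, Z=80>79).
Full ascending order: Ge⁴⁺ < Sn⁴⁺ < In³⁺ < Tl³⁺ < Hg²⁺ < Au⁺. Counting from the smallest, position 4 is Tl³⁺.

Tl³⁺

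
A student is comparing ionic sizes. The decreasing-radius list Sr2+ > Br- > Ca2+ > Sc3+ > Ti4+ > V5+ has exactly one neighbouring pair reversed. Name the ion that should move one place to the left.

Br-

The pair Sr2+, Br- is the wrong way round — Sr2+ and Br- share 36 electrons; the higher nuclear charge on Sr (Z=38) contracts it more, so Sr2+ < Br-. All other adjacent pairs agree with periodic trends, so Br- is the misplaced ion.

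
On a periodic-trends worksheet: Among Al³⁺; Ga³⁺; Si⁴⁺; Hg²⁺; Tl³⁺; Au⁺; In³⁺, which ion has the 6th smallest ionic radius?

Hg²⁺

Si⁴⁺ (Z=14, 10 e⁻), Al³⁺ (Z=13, 10 e⁻), Ga³⁺ (Z=31, 28 e⁻), In³⁺ (Z=49, 46 e⁻), Tl³⁺ (Z=81, 78 e⁻), Hg²⁺ (Z=80, 78 e⁻), Au⁺ (Z=79, 78 e⁻). Si⁴⁺ < Al³⁺ (isoelectronic, higher Z=14 is smaller); Al³⁺ < Ga³⁺ (same group, 1 shell fewer); Ga³⁺ < In³⁺ (same group, period 4 vs 5); In³⁺ < Tl³⁺ (same group, period 5 vs 6); Tl³⁺ < Hg²⁺ (both 78 e⁻, Z=81>80); Hg²⁺ < Au⁺ (both 78 e⁻, Z=80>79).
Full ascending order: Si⁴⁺ < Al³⁺ < Ga³⁺ < In³⁺ < Tl³⁺ < Hg²⁺ < Au⁺. Counting from the smallest, position 6 is Hg²⁺.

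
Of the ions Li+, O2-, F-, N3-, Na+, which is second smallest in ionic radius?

Na+

Li+ (Z=3, 2 e⁻), Na+ (Z=11, 10 e⁻), F- (Z=9, 10 e⁻), O2- (Z=8, 10 e⁻), N3- (Z=7, 10 e⁻). Li+ < Na+ (same group, period 2 vs 3); Na+ < F- (isoelectronic, higher Z=11 is smaller); F- < O2- (isoelectronic, higher Z=9 is smaller); O2- < N3- (isoelectronic, higher Z=8 is smaller).
Ordering: Li+ < Na+ < F- < O2- < N3-. The second smallest is Na+.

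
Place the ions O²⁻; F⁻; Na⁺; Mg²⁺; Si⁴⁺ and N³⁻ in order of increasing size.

Each ion has 10 electrons. The ranking follows nuclear charge in reverse — greater Z gives a smaller radius. Si⁴⁺ (Z=14), Mg²⁺ (Z=12), Na⁺ (Z=11), F⁻ (Z=9), O²⁻ (Z=8), N³⁻ (Z=7).

Si⁴⁺ < Mg²⁺ < Na⁺ < F⁻ < O²⁻ < N³⁻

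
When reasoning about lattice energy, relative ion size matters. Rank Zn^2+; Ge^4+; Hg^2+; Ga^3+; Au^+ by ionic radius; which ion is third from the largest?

Zn^2+

Work out protons and electrons: Ge^4+: 28 e⁻, Z=32, Ga^3+: 28 e⁻, Z=31, Zn^2+: 28 e⁻, Z=30, Hg^2+: 78 e⁻, Z=80, Au^+: 78 e⁻, Z=79. Ge^4+ < Ga^3+ (both 28 e⁻, Z=32>31); Ga^3+ < Zn^2+ (isoelectronic, higher Z=31 is smaller); Zn^2+ < Hg^2+ (same group, period 4 vs 6); Hg^2+ < Au^+ (both 78 e⁻, Z=80>79).
So the order is Ge^4+ < Ga^3+ < Zn^2+ < Hg^2+ < Au^+; the 3rd-largest ion is Zn^2+.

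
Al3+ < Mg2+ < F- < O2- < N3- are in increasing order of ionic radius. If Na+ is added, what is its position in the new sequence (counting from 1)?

3

Each ion has 10 electrons. The ranking follows nuclear charge in reverse — greater Z gives a smaller radius. Al3+ (Z=13), Mg2+ (Z=12), Na+ (Z=11), F- (Z=9), O2- (Z=8), N3- (Z=7).
Merged order: Al3+ < Mg2+ < Na+ < F- < O2- < N3- — Na+ is number 3.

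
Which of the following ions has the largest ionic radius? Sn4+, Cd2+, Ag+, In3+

Ag+

Isoelectronic series (46 e⁻ each). Size is set by nuclear charge: more protons means a smaller ion. Sn4+ (Z=50), In3+ (Z=49), Cd2+ (Z=48), Ag+ (Z=47).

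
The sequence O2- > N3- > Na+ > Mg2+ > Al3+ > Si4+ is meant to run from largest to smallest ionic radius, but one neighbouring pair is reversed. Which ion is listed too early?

Scanning neighbour by neighbour, only O2-/N3- violates a trend: O2- and N3- share 10 electrons; the higher nuclear charge on O (Z=8) contracts it more, so O2- < N3-. That makes O2- the one sitting a position early relative to where it belongs.

O2-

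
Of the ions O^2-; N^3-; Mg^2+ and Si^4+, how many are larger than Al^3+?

3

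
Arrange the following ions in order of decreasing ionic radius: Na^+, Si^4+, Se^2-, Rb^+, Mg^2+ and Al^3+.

Se^2- > Rb^+ > Na^+ > Mg^2+ > Al^3+ > Si^4+

First list Z and electron count for each: Si^4+ has 10 e⁻ (Z=14), Al^3+ has 10 e⁻ (Z=13), Mg^2+ has 10 e⁻ (Z=12), Na^+ has 10 e⁻ (Z=11), Rb^+ has 36 e⁻ (Z=37), Se^2- has 36 e⁻ (Z=34). Si^4+ < Al^3+ (isoelectronic, higher Z=14 is smaller); Al^3+ < Mg^2+ (isoelectronic, higher Z=13 is smaller); Mg^2+ < Na^+ (isoelectronic, higher Z=12 is smaller); Na^+ < Rb^+ (same group, 2 shells fewer); Rb^+ < Se^2- (both 36 e⁻, Z=37>34).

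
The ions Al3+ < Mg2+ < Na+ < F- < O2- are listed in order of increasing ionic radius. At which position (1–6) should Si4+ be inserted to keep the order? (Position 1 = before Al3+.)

1

These species are isoelectronic with 10 electrons. The only difference is the number of protons: Si4+ (Z=14), Al3+ (Z=13), Mg2+ (Z=12), Na+ (Z=11), F- (Z=9), O2- (Z=8). The strongest nuclear pull (Si4+) gives the smallest ion.
Merged order: Si4+ < Al3+ < Mg2+ < Na+ < F- < O2- — Si4+ is number 1.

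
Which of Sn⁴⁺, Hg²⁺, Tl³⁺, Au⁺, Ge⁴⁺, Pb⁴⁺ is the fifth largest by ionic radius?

Tabulating Z and e⁻: Ge⁴⁺: 28 e⁻, Z=32, Sn⁴⁺: 46 e⁻, Z=50, Pb⁴⁺: 78 e⁻, Z=82, Tl³⁺: 78 e⁻, Z=81, Hg²⁺: 78 e⁻, Z=80, Au⁺: 78 e⁻, Z=79. Ge⁴⁺ < Sn⁴⁺ (same group, period 4 vs 5); Sn⁴⁺ < Pb⁴⁺ (same group, 1 shell fewer); Pb⁴⁺ < Tl³⁺ (isoelectronic, higher Z=82 is smaller); Tl³⁺ < Hg²⁺ (both 78 e⁻, Z=81>80); Hg²⁺ < Au⁺ (isoelectronic, higher Z=80 is smaller).
Ordering: Ge⁴⁺ < Sn⁴⁺ < Pb⁴⁺ < Tl³⁺ < Hg²⁺ < Au⁺. The fifth largest is Sn⁴⁺.

Sn⁴⁺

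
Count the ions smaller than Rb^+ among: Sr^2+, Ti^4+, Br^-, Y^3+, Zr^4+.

Work out protons and electrons: Ti^4+: 18 e⁻, Z=22, Zr^4+: 36 e⁻, Z=40, Y^3+: 36 e⁻, Z=39, Sr^2+: 36 e⁻, Z=38, Rb^+: 36 e⁻, Z=37, Br^-: 36 e⁻, Z=35. Ti^4+ < Zr^4+ (same group, 1 shell fewer); Zr^4+ < Y^3+ (isoelectronic, higher Z=40 is smaller); Y^3+ < Sr^2+ (isoelectronic, higher Z=39 is smaller); Sr^2+ < Rb^+ (isoelectronic, higher Z=38 is smaller); Rb^+ < Br^- (both 36 e⁻, Z=37>35).
Overall: Ti^4+ < Zr^4+ < Y^3+ < Sr^2+ < Rb^+ < Br^-. Rb^+ has 4 below it and 1 above. Count: 4.

4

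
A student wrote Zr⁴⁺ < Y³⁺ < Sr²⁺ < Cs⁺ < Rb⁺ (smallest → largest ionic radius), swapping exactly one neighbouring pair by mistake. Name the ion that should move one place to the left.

Scanning neighbour by neighbour, only Cs⁺/Rb⁺ violates a trend: Rb⁺ and Cs⁺ are in one column with the same charge; the lighter period-5 ion has one fewer shell and is smaller. That makes Rb⁺ the one sitting a position late relative to where it belongs.

Rb⁺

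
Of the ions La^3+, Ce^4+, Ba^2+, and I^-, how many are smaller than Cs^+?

3

These species are isoelectronic with 54 electrons. The only difference is the number of protons: Ce^4+ (Z=58), La^3+ (Z=57), Ba^2+ (Z=56), Cs^+ (Z=55), I^- (Z=53). The strongest nuclear pull (Ce^4+) gives the smallest ion.
Relative to Cs^+, the ions that are smaller are Ce^4+, La^3+, Ba^2+. Count: 3.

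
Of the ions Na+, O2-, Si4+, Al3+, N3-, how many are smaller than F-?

These species are isoelectronic with 10 electrons. The only difference is the number of protons: Si4+ (Z=14), Al3+ (Z=13), Na+ (Z=11), F- (Z=9), O2- (Z=8), N3- (Z=7). The strongest nuclear pull (Si4+) gives the smallest ion.
Relative to F-, the ions that are smaller are Si4+, Al3+, Na+. So 3 are smaller.

3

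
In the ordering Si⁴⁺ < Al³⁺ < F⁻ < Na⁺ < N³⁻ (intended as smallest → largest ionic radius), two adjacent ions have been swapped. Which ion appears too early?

F⁻

Scanning neighbour by neighbour, only F⁻/Na⁺ violates a trend: Na⁺ and F⁻ share 10 electrons; the higher nuclear charge on Na (Z=11) contracts it more, so Na⁺ < F⁻. That makes F⁻ the one sitting a position early relative to where it belongs.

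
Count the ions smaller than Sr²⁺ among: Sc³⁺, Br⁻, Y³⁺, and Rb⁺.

Tabulating Z and e⁻: Sc³⁺ (Z=21, 18 e⁻), Y³⁺ (Z=39, 36 e⁻), Sr²⁺ (Z=38, 36 e⁻), Rb⁺ (Z=37, 36 e⁻), Br⁻ (Z=35, 36 e⁻). Sc³⁺ < Y³⁺ (same group, 1 shell fewer); Y³⁺ < Sr²⁺ (both 36 e⁻, Z=39>38); Sr²⁺ < Rb⁺ (isoelectronic, higher Z=38 is smaller); Rb⁺ < Br⁻ (both 36 e⁻, Z=37>35).
Relative to Sr²⁺, the ions that are smaller are Sc³⁺, Y³⁺. Count: 2.

2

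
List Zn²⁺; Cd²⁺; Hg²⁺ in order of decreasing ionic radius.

All are in the same group with charge +2. Radius grows down the group as n (the outermost shell) increases.

Hg²⁺ > Cd²⁺ > Zn²⁺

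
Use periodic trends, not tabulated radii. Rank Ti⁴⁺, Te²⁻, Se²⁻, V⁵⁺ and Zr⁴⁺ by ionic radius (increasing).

V⁵⁺ < Ti⁴⁺ < Zr⁴⁺ < Se²⁻ < Te²⁻

Electron counts and nuclear charges: V⁵⁺ (Z=23, 18 e⁻), Ti⁴⁺ (Z=22, 18 e⁻), Zr⁴⁺ (Z=40, 36 e⁻), Se²⁻ (Z=34, 36 e⁻), Te²⁻ (Z=52, 54 e⁻). V⁵⁺ < Ti⁴⁺ (both 18 e⁻, Z=23>22); Ti⁴⁺ < Zr⁴⁺ (same group, period 4 vs 5); Zr⁴⁺ < Se²⁻ (isoelectronic, higher Z=40 is smaller); Se²⁻ < Te²⁻ (same group, period 4 vs 5).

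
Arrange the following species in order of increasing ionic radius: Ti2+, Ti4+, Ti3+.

Ti4+ < Ti3+ < Ti2+

For a single element, ionic radius drops as positive charge rises — Ti4+ < Ti2+.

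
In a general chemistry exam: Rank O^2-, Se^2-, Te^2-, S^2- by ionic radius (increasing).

Same group, same charge. Going down the group adds an extra shell of electrons, so the ion gets larger: O^2- is highest in the group and smallest.

O^2- < S^2- < Se^2- < Te^2-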